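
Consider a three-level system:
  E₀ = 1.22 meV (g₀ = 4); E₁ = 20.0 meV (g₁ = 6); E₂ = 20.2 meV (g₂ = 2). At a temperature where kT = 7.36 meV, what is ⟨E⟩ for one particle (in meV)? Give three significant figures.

3.74 meV

Eᵢ/kT = 0.16576, 2.7174, 2.7446.
Z = Σ gᵢe^(−Eᵢ/kT) = 4·e^(−0.16576) + 6·e^(−2.7174) + 2·e^(−2.7446) = 3.3890 + 0.39628 + 0.12855 = 3.9138.
⟨E⟩ = Σ Eᵢ gᵢe^(−Eᵢ/kT) / Z = (1.22·3.3890 + 20.0·0.39628 + 20.2·0.12855) / 3.9138 = 3.74 meV.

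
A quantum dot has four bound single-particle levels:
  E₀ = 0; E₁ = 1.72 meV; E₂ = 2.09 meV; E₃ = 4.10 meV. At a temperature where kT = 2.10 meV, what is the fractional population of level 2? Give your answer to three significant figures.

Eᵢ/kT = 0, 0.81905, 0.99524, 1.9524.
Z = Σ e^(−Eᵢ/kT) = e^(−0) + e^(−0.81905) + e^(−0.99524) + e^(−1.9524) = 1.0000 + 0.44085 + 0.36963 + 0.14193 = 1.9524.
P₂ = e^(−E₂/kT) / Z = 0.36963/1.9524 = 0.189.

0.189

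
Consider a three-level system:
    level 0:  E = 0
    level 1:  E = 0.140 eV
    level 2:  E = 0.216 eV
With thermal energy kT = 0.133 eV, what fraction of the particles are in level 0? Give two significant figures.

0.65

Eᵢ/kT = 0, 1.053, 1.624.
Z = Σ e^(−Eᵢ/kT) = e^(−0) + e^(−1.053) + e^(−1.624) = 1.000 + 0.3489 + 0.1971 = 1.546.
P₀ = e^(−E₀/kT) / Z = 1.000/1.546 = 0.65.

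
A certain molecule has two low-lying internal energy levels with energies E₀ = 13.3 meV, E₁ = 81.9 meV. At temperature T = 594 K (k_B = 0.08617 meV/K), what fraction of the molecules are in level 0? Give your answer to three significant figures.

k_BT = 0.08617 × 594 K = 51.185 meV.
Eᵢ/kT = 0.25984, 1.6001.
Z = Σ e^(−Eᵢ/kT) = e^(−0.25984) + e^(−1.6001) = 0.77117 + 0.20188 = 0.97305.
P₀ = e^(−E₀/kT) / Z = 0.77117/0.97305 = 0.793.

0.793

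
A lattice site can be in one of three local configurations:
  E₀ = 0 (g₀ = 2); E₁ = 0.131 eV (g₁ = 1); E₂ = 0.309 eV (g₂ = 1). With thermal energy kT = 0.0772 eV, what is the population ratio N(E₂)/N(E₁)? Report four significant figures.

0.09969

n₂/n₁ = (g₂/g₁) exp[−(E₂−E₁)/kT] = (1/1) × exp(−(0.178 eV)/(0.0772 eV)) = (1/1) × exp(-2.30570) = 0.09969.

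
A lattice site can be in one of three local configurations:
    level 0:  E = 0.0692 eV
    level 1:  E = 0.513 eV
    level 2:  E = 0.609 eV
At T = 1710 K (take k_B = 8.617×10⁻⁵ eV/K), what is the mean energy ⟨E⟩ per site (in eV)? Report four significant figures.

k_BT = 8.617×10⁻⁵ × 1710 K = 0.147351 eV.
Eᵢ/kT = 0.469627, 3.48148, 4.13299.
Z = Σ e^(−Eᵢ/kT) = e^(−0.469627) + e^(−3.48148) + e^(−4.13299) = 0.625235 + 0.0307618 + 0.0160349 = 0.672032.
⟨E⟩ = Σ Eᵢ e^(−Eᵢ/kT) / Z = (0.0692·0.625235 + 0.513·0.0307618 + 0.609·0.0160349) / 0.672032 = 0.1024 eV.

0.1024 eV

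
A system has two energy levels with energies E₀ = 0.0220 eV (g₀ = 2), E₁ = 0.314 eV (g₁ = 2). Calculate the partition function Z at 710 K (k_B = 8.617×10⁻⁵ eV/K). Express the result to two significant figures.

Z = 1.4

k_BT = 8.617×10⁻⁵ × 710 K = 0.06118 eV.
Eᵢ/kT = 0.3596, 5.132.
Z = Σ gᵢe^(−Eᵢ/kT) = 2·e^(−0.3596) + 2·e^(−5.132) = 1.396 + 0.01181 = 1.408.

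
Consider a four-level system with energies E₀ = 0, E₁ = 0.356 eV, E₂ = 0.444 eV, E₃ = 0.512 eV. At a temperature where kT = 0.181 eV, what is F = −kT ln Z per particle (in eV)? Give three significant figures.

-0.0454 eV

Eᵢ/kT = 0, 1.9669, 2.4530, 2.8287.
Z = Σ e^(−Eᵢ/kT) = e^(−0) + e^(−1.9669) + e^(−2.4530) + e^(−2.8287) = 1.0000 + 0.13989 + 0.086035 + 0.059090 = 1.2850.
F = −kT ln Z = −0.181 × ln(1.2850) = −0.181 × 0.25076 = -0.0454 eV.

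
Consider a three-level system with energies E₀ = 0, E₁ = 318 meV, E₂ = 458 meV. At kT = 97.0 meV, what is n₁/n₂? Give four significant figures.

4.235

n₁/n₂ = exp[−(E₁−E₂)/kT] = exp(−(-140 meV)/(97.0 meV)) = exp(1.44330) = 4.235.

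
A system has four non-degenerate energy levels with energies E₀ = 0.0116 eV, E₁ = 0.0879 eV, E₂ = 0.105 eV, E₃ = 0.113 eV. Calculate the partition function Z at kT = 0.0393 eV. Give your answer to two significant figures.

Z = 0.98

Eᵢ/kT = 0.2952, 2.237, 2.672, 2.875.
Z = Σ e^(−Eᵢ/kT) = e^(−0.2952) + e^(−2.237) + e^(−2.672) + e^(−2.875) = 0.7444 + 0.1068 + 0.06911 + 0.05642 = 0.9767.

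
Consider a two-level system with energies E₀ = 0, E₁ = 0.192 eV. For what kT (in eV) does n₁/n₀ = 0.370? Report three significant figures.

n₁/n₀ = exp[−(E₁−E₀)/kT] = 0.370.
⇒ (E₁−E₀)/kT = ln(1/0.370) = ln(2.7027) = 0.99425.
kT = 0.192 eV / 0.99425 = 0.193 eV.

0.193 eV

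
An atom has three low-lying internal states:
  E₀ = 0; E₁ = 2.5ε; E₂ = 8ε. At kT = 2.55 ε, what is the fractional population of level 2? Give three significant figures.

Eᵢ/kT = 0, 0.98039, 3.1373.
Z = Σ e^(−Eᵢ/kT) = e^(−0) + e^(−0.98039) + e^(−3.1373) = 1.0000 + 0.37516 + 0.043400 = 1.4186.
P₂ = e^(−E₂/kT) / Z = 0.043400/1.4186 = 0.0306.

0.0306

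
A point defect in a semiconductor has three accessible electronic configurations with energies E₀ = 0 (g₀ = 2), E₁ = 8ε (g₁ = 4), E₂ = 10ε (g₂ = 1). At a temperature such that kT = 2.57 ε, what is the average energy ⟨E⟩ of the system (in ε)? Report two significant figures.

Eᵢ/kT = 0, 3.113, 3.891.
Z = Σ gᵢe^(−Eᵢ/kT) = 2·e^(−0) + 4·e^(−3.113) + 1·e^(−3.891) = 2.000 + 0.1779 + 0.02042 = 2.198.
⟨E⟩ = Σ Eᵢ gᵢe^(−Eᵢ/kT) / Z = (0·2.000 + 8·0.1779 + 10·0.02042) / 2.198 = 0.74 ε.

0.74 ε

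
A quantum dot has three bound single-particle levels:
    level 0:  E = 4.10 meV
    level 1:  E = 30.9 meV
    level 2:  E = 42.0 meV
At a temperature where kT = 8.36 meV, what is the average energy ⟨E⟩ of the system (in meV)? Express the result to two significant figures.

5.5 meV

Eᵢ/kT = 0.4904, 3.696, 5.024.
Z = Σ e^(−Eᵢ/kT) = e^(−0.4904) + e^(−3.696) + e^(−5.024) = 0.6124 + 0.02482 + 0.006578 = 0.6438.
⟨E⟩ = Σ Eᵢ e^(−Eᵢ/kT) / Z = (4.10·0.6124 + 30.9·0.02482 + 42.0·0.006578) / 0.6438 = 5.5 meV.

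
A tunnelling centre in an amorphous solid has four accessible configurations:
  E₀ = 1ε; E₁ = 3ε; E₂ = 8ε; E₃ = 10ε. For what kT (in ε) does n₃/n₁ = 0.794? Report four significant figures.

30.35 ε

n₃/n₁ = exp[−(E₃−E₁)/kT] = 0.794.
⇒ (E₃−E₁)/kT = ln(1/0.794) = ln(1.25945) = 0.230675.
kT = 7ε / 0.230675 = 30.35 ε.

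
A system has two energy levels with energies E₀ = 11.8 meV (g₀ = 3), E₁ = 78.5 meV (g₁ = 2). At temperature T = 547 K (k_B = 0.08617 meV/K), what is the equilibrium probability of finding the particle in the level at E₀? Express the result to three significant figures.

k_BT = 0.08617 × 547 K = 47.135 meV.
Eᵢ/kT = 0.25034, 1.6654.
Z = Σ gᵢe^(−Eᵢ/kT) = 3·e^(−0.25034) + 2·e^(−1.6654) = 2.3356 + 0.37823 = 2.7138.
P₀ = g₀ e^(−E₀/kT) / Z = 2.3356/2.7138 = 0.861.

0.861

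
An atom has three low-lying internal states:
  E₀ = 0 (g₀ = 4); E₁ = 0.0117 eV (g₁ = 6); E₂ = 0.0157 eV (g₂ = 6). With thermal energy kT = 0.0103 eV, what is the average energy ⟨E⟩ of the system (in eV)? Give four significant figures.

0.005953 eV

Eᵢ/kT = 0, 1.13592, 1.52427.
Z = Σ gᵢe^(−Eᵢ/kT) = 4·e^(−0) + 6·e^(−1.13592) + 6·e^(−1.52427) = 4.00000 + 1.92676 + 1.30668 = 7.23344.
⟨E⟩ = Σ Eᵢ gᵢe^(−Eᵢ/kT) / Z = (0·4.00000 + 0.0117·1.92676 + 0.0157·1.30668) / 7.23344 = 0.005953 eV.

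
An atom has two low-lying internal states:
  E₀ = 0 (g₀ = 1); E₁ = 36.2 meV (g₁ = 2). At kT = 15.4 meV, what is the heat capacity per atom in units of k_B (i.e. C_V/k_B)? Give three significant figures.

0.743

Eᵢ/kT = 0, 2.3506.
Z = Σ gᵢe^(−Eᵢ/kT) = 1·e^(−0) + 2·e^(−2.3506) = 1.0000 + 0.19062 = 1.1906.
⟨E⟩ = 5.7958 meV, ⟨E²⟩ = 209.81 meV².
C_V/k_B = (⟨E²⟩ − ⟨E⟩²)/(kT)² = (209.81 − 33.591)/237.16 = 0.743.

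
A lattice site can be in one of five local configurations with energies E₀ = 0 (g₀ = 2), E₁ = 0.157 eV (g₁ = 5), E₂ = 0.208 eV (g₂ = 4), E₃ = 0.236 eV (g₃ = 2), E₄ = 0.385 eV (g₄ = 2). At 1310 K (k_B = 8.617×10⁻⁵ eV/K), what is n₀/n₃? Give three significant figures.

k_BT = 8.617×10⁻⁵ × 1310 K = 0.11288 eV.
n₀/n₃ = (g₀/g₃) exp[−(E₀−E₃)/kT] = (2/2) × exp(−(-0.236 eV)/(0.11288 eV)) = (2/2) × exp(2.0907) = 8.09.

8.09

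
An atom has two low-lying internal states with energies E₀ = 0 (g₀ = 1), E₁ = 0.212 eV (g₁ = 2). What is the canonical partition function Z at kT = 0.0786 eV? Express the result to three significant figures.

Z = 1.13

Eᵢ/kT = 0, 2.6972.
Z = Σ gᵢe^(−Eᵢ/kT) = 1·e^(−0) + 2·e^(−2.6972) = 1.0000 + 0.13479 = 1.1348.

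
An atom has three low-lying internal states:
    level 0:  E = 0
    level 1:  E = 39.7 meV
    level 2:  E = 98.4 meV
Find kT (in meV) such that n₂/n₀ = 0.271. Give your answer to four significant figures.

n₂/n₀ = exp[−(E₂−E₀)/kT] = 0.271.
⇒ (E₂−E₀)/kT = ln(1/0.271) = ln(3.69004) = 1.30564.
kT = 98.4 meV / 1.30564 = 75.37 meV.

75.37 meV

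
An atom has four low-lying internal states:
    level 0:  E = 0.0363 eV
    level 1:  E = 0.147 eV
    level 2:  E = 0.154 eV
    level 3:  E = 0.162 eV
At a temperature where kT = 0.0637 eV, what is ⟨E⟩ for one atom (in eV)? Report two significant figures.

Eᵢ/kT = 0.5699, 2.308, 2.418, 2.543.
Z = Σ e^(−Eᵢ/kT) = e^(−0.5699) + e^(−2.308) + e^(−2.418) + e^(−2.543) = 0.5656 + 0.09946 + 0.08910 + 0.07863 = 0.8328.
⟨E⟩ = Σ Eᵢ e^(−Eᵢ/kT) / Z = (0.0363·0.5656 + 0.147·0.09946 + 0.154·0.08910 + 0.162·0.07863) / 0.8328 = 0.074 eV.

0.074 eV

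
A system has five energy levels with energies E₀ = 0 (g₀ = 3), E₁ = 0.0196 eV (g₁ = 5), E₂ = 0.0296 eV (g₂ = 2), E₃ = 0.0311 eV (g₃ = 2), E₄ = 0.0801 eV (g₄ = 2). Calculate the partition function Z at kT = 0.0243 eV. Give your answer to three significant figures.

Z = 6.45

Eᵢ/kT = 0, 0.80658, 1.2181, 1.2798, 3.2963.
Z = Σ gᵢe^(−Eᵢ/kT) = 3·e^(−0) + 5·e^(−0.80658) + 2·e^(−1.2181) + 2·e^(−1.2798) + 2·e^(−3.2963) = 3.0000 + 2.2319 + 0.59158 + 0.55619 + 0.074040 = 6.4537.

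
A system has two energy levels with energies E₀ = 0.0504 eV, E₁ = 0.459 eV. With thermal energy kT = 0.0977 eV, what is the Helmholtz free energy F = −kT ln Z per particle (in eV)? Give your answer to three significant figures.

Eᵢ/kT = 0.51586, 4.6981.
Z = Σ e^(−Eᵢ/kT) = e^(−0.51586) + e^(−4.6981) = 0.59699 + 0.0091126 = 0.60610.
F = −kT ln Z = −0.0977 × ln(0.60610) = −0.0977 × -0.50071 = 0.0489 eV.

0.0489 eV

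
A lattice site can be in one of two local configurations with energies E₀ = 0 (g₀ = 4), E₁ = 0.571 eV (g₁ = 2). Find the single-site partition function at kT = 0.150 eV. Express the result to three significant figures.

Eᵢ/kT = 0, 3.8067.
Z = Σ gᵢe^(−Eᵢ/kT) = 4·e^(−0) + 2·e^(−3.8067) = 4.0000 + 0.044443 = 4.0444.

Z = 4.04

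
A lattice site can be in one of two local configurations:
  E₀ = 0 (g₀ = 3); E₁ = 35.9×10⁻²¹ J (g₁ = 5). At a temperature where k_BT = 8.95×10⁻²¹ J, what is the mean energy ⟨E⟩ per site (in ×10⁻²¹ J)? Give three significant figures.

1.05 ×10⁻²¹ J

Eᵢ/kT = 0, 4.0112.
Z = Σ gᵢe^(−Eᵢ/kT) = 3·e^(−0) + 5·e^(−4.0112) = 3.0000 + 0.090558 = 3.0906.
⟨E⟩ = Σ Eᵢ gᵢe^(−Eᵢ/kT) / Z = (0·3.0000 + 35.9·0.090558) / 3.0906 = 1.05 ×10⁻²¹ J.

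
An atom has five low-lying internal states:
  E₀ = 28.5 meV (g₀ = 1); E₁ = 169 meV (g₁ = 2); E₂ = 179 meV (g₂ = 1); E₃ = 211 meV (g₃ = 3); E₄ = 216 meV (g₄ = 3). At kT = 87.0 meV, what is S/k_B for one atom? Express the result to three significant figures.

Eᵢ/kT = 0.32759, 1.9425, 2.0575, 2.4253, 2.4828.
Z = Σ gᵢe^(−Eᵢ/kT) = 1·e^(−0.32759) + 2·e^(−1.9425) + 1·e^(−2.0575) + 3·e^(−2.4253) + 3·e^(−2.4828) = 0.72066 + 0.28669 + 0.12777 + 0.26535 + 0.25053 = 1.6510.
⟨E⟩ = Σ EᵢPᵢ = 122.33 meV.
S/k_B = ln Z + ⟨E⟩/kT = ln(1.6510) + 122.33/87.0 = 0.50138 + 1.4061 = 1.91.

1.91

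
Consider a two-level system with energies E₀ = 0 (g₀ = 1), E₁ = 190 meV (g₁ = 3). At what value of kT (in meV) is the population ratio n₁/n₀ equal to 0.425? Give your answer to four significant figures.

97.22 meV

n₁/n₀ = (g₁/g₀) exp[−(E₁−E₀)/kT] = 0.425.
⇒ (E₁−E₀)/kT = ln((3/1)/0.425) = ln(7.05882) = 1.95428.
kT = 190 meV / 1.95428 = 97.22 meV.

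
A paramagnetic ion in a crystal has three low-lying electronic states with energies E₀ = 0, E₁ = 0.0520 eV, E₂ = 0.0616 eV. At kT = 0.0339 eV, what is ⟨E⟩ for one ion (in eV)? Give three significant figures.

Eᵢ/kT = 0, 1.5339, 1.8171.
Z = Σ e^(−Eᵢ/kT) = e^(−0) + e^(−1.5339) + e^(−1.8171) = 1.0000 + 0.21569 + 0.16250 = 1.3782.
⟨E⟩ = Σ Eᵢ e^(−Eᵢ/kT) / Z = (0·1.0000 + 0.0520·0.21569 + 0.0616·0.16250) / 1.3782 = 0.0154 eV.

0.0154 eV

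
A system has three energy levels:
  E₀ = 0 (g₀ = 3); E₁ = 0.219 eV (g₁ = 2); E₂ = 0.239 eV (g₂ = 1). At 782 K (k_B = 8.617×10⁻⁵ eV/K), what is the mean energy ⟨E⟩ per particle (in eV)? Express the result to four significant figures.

k_BT = 8.617×10⁻⁵ × 782 K = 0.0673849 eV.
Eᵢ/kT = 0, 3.24999, 3.54679.
Z = Σ gᵢe^(−Eᵢ/kT) = 3·e^(−0) + 2·e^(−3.24999) + 1·e^(−3.54679) = 3.00000 + 0.0775492 + 0.0288170 = 3.10637.
⟨E⟩ = Σ Eᵢ gᵢe^(−Eᵢ/kT) / Z = (0·3.00000 + 0.219·0.0775492 + 0.239·0.0288170) / 3.10637 = 0.007684 eV.

0.007684 eV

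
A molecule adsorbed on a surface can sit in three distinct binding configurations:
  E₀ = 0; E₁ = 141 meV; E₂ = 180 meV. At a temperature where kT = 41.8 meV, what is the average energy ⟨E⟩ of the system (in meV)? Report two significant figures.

Eᵢ/kT = 0, 3.373, 4.306.
Z = Σ e^(−Eᵢ/kT) = e^(−0) + e^(−3.373) + e^(−4.306) = 1.000 + 0.03429 + 0.01349 = 1.048.
⟨E⟩ = Σ Eᵢ e^(−Eᵢ/kT) / Z = (0·1.000 + 141·0.03429 + 180·0.01349) / 1.048 = 6.9 meV.

6.9 meV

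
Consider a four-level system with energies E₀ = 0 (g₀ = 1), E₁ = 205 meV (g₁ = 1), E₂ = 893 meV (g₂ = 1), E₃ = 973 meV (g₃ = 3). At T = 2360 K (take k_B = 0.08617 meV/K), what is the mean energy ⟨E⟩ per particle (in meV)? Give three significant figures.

78.6 meV

k_BT = 0.08617 × 2360 K = 203.36 meV.
Eᵢ/kT = 0, 1.0081, 4.3912, 4.7846.
Z = Σ gᵢe^(−Eᵢ/kT) = 1·e^(−0) + 1·e^(−1.0081) + 1·e^(−4.3912) + 3·e^(−4.7846) = 1.0000 + 0.36491 + 0.012386 + 0.025072 = 1.4024.
⟨E⟩ = Σ Eᵢ gᵢe^(−Eᵢ/kT) / Z = (0·1.0000 + 205·0.36491 + 893·0.012386 + 973·0.025072) / 1.4024 = 78.6 meV.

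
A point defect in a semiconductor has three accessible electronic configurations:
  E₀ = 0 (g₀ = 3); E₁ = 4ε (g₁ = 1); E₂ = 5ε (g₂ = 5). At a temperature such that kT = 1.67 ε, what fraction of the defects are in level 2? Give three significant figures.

0.0749

Eᵢ/kT = 0, 2.3952, 2.9940.
Z = Σ gᵢe^(−Eᵢ/kT) = 3·e^(−0) + 1·e^(−2.3952) + 5·e^(−2.9940) = 3.0000 + 0.091154 + 0.25043 = 3.3416.
P₂ = g₂ e^(−E₂/kT) / Z = 0.25043/3.3416 = 0.0749.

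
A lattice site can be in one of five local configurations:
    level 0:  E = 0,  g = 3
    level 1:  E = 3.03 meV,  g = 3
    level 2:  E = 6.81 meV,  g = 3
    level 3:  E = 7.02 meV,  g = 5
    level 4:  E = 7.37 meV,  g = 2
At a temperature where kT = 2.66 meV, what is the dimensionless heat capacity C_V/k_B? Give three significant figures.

0.924

Eᵢ/kT = 0, 1.1391, 2.5602, 2.6391, 2.7707.
Z = Σ gᵢe^(−Eᵢ/kT) = 3·e^(−0) + 3·e^(−1.1391) + 3·e^(−2.5602) + 5·e^(−2.6391) + 2·e^(−2.7707) = 3.0000 + 0.96032 + 0.23187 + 0.35713 + 0.12524 = 4.6746.
⟨E⟩ = 1.6940 meV, ⟨E²⟩ = 9.4066 meV².
C_V/k_B = (⟨E²⟩ − ⟨E⟩²)/(kT)² = (9.4066 − 2.8696)/7.0756 = 0.924.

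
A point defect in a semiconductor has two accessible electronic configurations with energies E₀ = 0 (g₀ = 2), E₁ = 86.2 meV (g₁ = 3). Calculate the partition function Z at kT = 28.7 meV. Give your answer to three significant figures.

Z = 2.15

Eᵢ/kT = 0, 3.0035.
Z = Σ gᵢe^(−Eᵢ/kT) = 2·e^(−0) + 3·e^(−3.0035) = 2.0000 + 0.14884 = 2.1488.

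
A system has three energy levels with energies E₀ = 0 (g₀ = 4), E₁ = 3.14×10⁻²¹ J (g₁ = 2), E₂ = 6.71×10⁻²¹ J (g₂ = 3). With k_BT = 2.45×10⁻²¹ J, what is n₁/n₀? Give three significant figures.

n₁/n₀ = (g₁/g₀) exp[−(E₁−E₀)/kT] = (2/4) × exp(−(3.14 ×10⁻²¹ J)/(2.45 ×10⁻²¹ J)) = (2/4) × exp(-1.2816) = 0.139.

0.139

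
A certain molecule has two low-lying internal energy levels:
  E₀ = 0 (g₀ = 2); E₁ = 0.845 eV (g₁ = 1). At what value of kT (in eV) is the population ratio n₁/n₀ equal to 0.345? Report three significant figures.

n₁/n₀ = (g₁/g₀) exp[−(E₁−E₀)/kT] = 0.345.
⇒ (E₁−E₀)/kT = ln((1/2)/0.345) = ln(1.4493) = 0.37108.
kT = 0.845 eV / 0.37108 = 2.28 eV.

2.28 eV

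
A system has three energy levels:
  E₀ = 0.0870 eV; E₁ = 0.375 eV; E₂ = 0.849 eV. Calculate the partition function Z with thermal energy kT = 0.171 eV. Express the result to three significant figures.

Z = 0.720

Eᵢ/kT = 0.50877, 2.1930, 4.9649.
Z = Σ e^(−Eᵢ/kT) = e^(−0.50877) + e^(−2.1930) + e^(−4.9649) = 0.60123 + 0.11158 + 0.0069786 = 0.71979.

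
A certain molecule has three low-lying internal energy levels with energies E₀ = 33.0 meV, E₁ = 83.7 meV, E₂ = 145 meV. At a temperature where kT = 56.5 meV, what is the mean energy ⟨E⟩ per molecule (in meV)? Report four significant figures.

56.36 meV

Eᵢ/kT = 0.584071, 1.48142, 2.56637.
Z = Σ e^(−Eᵢ/kT) = e^(−0.584071) + e^(−1.48142) + e^(−2.56637) = 0.557624 + 0.227315 + 0.0768139 = 0.861753.
⟨E⟩ = Σ Eᵢ e^(−Eᵢ/kT) / Z = (33.0·0.557624 + 83.7·0.227315 + 145·0.0768139) / 0.861753 = 56.36 meV.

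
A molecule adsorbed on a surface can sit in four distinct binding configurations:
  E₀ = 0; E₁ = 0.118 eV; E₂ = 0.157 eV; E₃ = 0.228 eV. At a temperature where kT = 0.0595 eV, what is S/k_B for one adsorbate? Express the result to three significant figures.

Eᵢ/kT = 0, 1.9832, 2.6387, 3.8319.
Z = Σ e^(−Eᵢ/kT) = e^(−0) + e^(−1.9832) + e^(−2.6387) + e^(−3.8319) = 1.0000 + 0.13763 + 0.071454 + 0.021668 = 1.2308.
⟨E⟩ = Σ EᵢPᵢ = 0.026323 eV.
S/k_B = ln Z + ⟨E⟩/kT = ln(1.2308) + 0.026323/0.0595 = 0.20766 + 0.44240 = 0.650.

0.650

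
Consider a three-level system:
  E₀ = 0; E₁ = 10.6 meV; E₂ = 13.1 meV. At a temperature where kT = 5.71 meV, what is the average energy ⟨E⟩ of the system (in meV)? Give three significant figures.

2.37 meV

Eᵢ/kT = 0, 1.8564, 2.2942.
Z = Σ e^(−Eᵢ/kT) = e^(−0) + e^(−1.8564) + e^(−2.2942) = 1.0000 + 0.15623 + 0.10084 = 1.2571.
⟨E⟩ = Σ Eᵢ e^(−Eᵢ/kT) / Z = (0·1.0000 + 10.6·0.15623 + 13.1·0.10084) / 1.2571 = 2.37 meV.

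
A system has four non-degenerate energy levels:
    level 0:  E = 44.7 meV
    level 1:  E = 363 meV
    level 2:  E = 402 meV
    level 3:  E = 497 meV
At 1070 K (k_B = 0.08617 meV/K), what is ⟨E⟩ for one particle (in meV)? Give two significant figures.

k_BT = 0.08617 × 1070 K = 92.20 meV.
Eᵢ/kT = 0.4848, 3.937, 4.360, 5.390.
Z = Σ e^(−Eᵢ/kT) = e^(−0.4848) + e^(−3.937) + e^(−4.360) + e^(−5.390) = 0.6158 + 0.01951 + 0.01278 + 0.004562 = 0.6527.
⟨E⟩ = Σ Eᵢ e^(−Eᵢ/kT) / Z = (44.7·0.6158 + 363·0.01951 + 402·0.01278 + 497·0.004562) / 0.6527 = 64 meV.

64 meV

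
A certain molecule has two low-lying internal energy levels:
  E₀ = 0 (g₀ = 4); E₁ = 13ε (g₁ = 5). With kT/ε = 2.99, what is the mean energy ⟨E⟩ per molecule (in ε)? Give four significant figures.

Eᵢ/kT = 0, 4.34783.
Z = Σ gᵢe^(−Eᵢ/kT) = 4·e^(−0) + 5·e^(−4.34783) = 4.00000 + 0.0646743 = 4.06467.
⟨E⟩ = Σ Eᵢ gᵢe^(−Eᵢ/kT) / Z = (0·4.00000 + 13·0.0646743) / 4.06467 = 0.2068 ε.

0.2068 ε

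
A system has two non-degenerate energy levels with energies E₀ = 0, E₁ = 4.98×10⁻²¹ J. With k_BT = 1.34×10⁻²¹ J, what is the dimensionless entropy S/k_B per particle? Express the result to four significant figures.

Eᵢ/kT = 0, 3.71642.
Z = Σ e^(−Eᵢ/kT) = e^(−0) + e^(−3.71642) = 1.00000 + 0.0243209 = 1.02432.
⟨E⟩ = Σ EᵢPᵢ = 0.118242 ×10⁻²¹ J.
S/k_B = ln Z + ⟨E⟩/kT = ln(1.02432) + 0.118242/1.34 = 0.0240290 + 0.0882403 = 0.1123.

0.1123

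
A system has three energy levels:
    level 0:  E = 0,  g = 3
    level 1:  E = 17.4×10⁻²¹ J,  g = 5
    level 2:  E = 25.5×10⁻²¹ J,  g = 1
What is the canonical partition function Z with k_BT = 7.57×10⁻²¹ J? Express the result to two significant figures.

Eᵢ/kT = 0, 2.299, 3.369.
Z = Σ gᵢe^(−Eᵢ/kT) = 3·e^(−0) + 5·e^(−2.299) + 1·e^(−3.369) = 3.000 + 0.5018 + 0.03442 = 3.536.

Z = 3.5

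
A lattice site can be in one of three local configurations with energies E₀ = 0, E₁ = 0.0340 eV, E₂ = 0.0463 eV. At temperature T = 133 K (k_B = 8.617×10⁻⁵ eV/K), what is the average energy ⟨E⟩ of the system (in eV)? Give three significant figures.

k_BT = 8.617×10⁻⁵ × 133 K = 0.011461 eV.
Eᵢ/kT = 0, 2.9666, 4.0398.
Z = Σ e^(−Eᵢ/kT) = e^(−0) + e^(−2.9666) + e^(−4.0398) = 1.0000 + 0.051478 + 0.017601 = 1.0691.
⟨E⟩ = Σ Eᵢ e^(−Eᵢ/kT) / Z = (0·1.0000 + 0.0340·0.051478 + 0.0463·0.017601) / 1.0691 = 0.00240 eV.

0.00240 eV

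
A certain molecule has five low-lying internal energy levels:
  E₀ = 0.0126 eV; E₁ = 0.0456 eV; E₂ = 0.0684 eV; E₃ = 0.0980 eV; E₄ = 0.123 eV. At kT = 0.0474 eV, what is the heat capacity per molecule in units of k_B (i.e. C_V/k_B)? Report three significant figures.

Eᵢ/kT = 0.26582, 0.96203, 1.4430, 2.0675, 2.5949.
Z = Σ e^(−Eᵢ/kT) = e^(−0.26582) + e^(−0.96203) + e^(−1.4430) + e^(−2.0675) + e^(−2.5949) = 0.76658 + 0.38212 + 0.23622 + 0.12650 + 0.074653 = 1.5861.
⟨E⟩ = 0.040868 eV, ⟨E²⟩ = 0.0027525 eV².
C_V/k_B = (⟨E²⟩ − ⟨E⟩²)/(kT)² = (0.0027525 − 0.0016702)/0.0022468 = 0.482.

0.482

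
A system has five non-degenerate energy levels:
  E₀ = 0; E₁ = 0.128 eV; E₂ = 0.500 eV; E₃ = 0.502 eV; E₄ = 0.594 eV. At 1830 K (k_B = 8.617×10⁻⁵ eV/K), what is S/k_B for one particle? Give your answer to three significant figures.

0.898

k_BT = 8.617×10⁻⁵ × 1830 K = 0.15769 eV.
Eᵢ/kT = 0, 0.81172, 3.1708, 3.1835, 3.7669.
Z = Σ e^(−Eᵢ/kT) = e^(−0) + e^(−0.81172) + e^(−3.1708) + e^(−3.1835) + e^(−3.7669) = 1.0000 + 0.44409 + 0.041970 + 0.041440 + 0.023124 = 1.5506.
⟨E⟩ = Σ EᵢPᵢ = 0.072467 eV.
S/k_B = ln Z + ⟨E⟩/kT = ln(1.5506) + 0.072467/0.15769 = 0.43864 + 0.45955 = 0.898.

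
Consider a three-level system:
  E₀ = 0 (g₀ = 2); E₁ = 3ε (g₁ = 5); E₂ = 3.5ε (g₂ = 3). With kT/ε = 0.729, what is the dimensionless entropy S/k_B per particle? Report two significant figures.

0.96

Eᵢ/kT = 0, 4.115, 4.801.
Z = Σ gᵢe^(−Eᵢ/kT) = 2·e^(−0) + 5·e^(−4.115) + 3·e^(−4.801) = 2.000 + 0.08163 + 0.02466 = 2.106.
⟨E⟩ = Σ EᵢPᵢ = 0.1573 ε.
S/k_B = ln Z + ⟨E⟩/kT = ln(2.106) + 0.1573/0.729 = 0.7448 + 0.2158 = 0.96.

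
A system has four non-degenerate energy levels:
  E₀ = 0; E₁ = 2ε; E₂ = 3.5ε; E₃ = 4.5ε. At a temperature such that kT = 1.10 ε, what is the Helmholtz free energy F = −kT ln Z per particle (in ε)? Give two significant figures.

-0.22 ε

Eᵢ/kT = 0, 1.818, 3.182, 4.091.
Z = Σ e^(−Eᵢ/kT) = e^(−0) + e^(−1.818) + e^(−3.182) + e^(−4.091) = 1.000 + 0.1624 + 0.04150 + 0.01672 = 1.221.
F = −kT ln Z = −1.10 × ln(1.221) = −1.10 × 0.1997 = -0.22 ε.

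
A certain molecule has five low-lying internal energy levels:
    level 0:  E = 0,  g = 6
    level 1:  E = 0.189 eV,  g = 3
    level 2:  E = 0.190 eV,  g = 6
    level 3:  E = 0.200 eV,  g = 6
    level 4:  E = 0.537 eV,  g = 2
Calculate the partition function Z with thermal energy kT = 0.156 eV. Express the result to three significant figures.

Z = 10.4

Eᵢ/kT = 0, 1.2115, 1.2179, 1.2821, 3.4423.
Z = Σ gᵢe^(−Eᵢ/kT) = 6·e^(−0) + 3·e^(−1.2115) + 6·e^(−1.2179) + 6·e^(−1.2821) + 2·e^(−3.4423) = 6.0000 + 0.89325 + 1.7751 + 1.6647 + 0.063982 = 10.397.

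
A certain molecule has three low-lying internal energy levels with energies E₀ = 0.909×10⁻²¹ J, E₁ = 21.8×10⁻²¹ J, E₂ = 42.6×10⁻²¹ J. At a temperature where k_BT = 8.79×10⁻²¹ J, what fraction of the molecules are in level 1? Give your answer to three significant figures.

0.0843

Eᵢ/kT = 0.10341, 2.4801, 4.8464.
Z = Σ e^(−Eᵢ/kT) = e^(−0.10341) + e^(−2.4801) + e^(−4.8464) = 0.90176 + 0.083735 + 0.0078566 = 0.99335.
P₁ = e^(−E₁/kT) / Z = 0.083735/0.99335 = 0.0843.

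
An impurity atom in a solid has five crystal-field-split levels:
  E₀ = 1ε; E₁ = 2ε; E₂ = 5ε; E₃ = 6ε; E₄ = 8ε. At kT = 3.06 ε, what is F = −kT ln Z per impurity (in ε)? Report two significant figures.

-1.5 ε

Eᵢ/kT = 0.3268, 0.6536, 1.634, 1.961, 2.614.
Z = Σ e^(−Eᵢ/kT) = e^(−0.3268) + e^(−0.6536) + e^(−1.634) + e^(−1.961) + e^(−2.614) = 0.7212 + 0.5202 + 0.1951 + 0.1407 + 0.07324 = 1.650.
F = −kT ln Z = −3.06 × ln(1.650) = −3.06 × 0.5008 = -1.5 ε.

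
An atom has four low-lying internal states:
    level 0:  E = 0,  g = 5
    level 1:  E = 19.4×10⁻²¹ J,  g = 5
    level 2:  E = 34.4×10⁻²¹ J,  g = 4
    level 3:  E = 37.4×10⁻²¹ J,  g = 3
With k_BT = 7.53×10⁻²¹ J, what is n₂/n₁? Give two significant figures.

n₂/n₁ = (g₂/g₁) exp[−(E₂−E₁)/kT] = (4/5) × exp(−(15.0 ×10⁻²¹ J)/(7.53 ×10⁻²¹ J)) = (4/5) × exp(-1.992) = 0.11.

0.11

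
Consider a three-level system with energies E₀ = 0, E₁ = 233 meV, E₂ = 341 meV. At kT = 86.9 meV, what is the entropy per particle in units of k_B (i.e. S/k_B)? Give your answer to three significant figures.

0.325

Eᵢ/kT = 0, 2.6812, 3.9241.
Z = Σ e^(−Eᵢ/kT) = e^(−0) + e^(−2.6812) + e^(−3.9241) = 1.0000 + 0.068481 + 0.019760 = 1.0882.
⟨E⟩ = Σ EᵢPᵢ = 20.855 meV.
S/k_B = ln Z + ⟨E⟩/kT = ln(1.0882) + 20.855/86.9 = 0.084525 + 0.23999 = 0.325.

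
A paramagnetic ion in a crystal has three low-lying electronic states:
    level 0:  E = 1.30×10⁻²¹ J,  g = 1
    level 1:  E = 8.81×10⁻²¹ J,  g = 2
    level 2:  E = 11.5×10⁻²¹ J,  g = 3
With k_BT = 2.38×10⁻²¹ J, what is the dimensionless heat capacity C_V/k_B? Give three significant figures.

Eᵢ/kT = 0.54622, 3.7017, 4.8319.
Z = Σ gᵢe^(−Eᵢ/kT) = 1·e^(−0.54622) + 2·e^(−3.7017) + 3·e^(−4.8319) = 0.57913 + 0.049363 + 0.023914 = 0.65241.
⟨E⟩ = 2.2421, ⟨E²⟩ = 12.220.
C_V/k_B = (⟨E²⟩ − ⟨E⟩²)/(kT)² = (12.220 − 5.0270)/5.6644 = 1.27.

1.27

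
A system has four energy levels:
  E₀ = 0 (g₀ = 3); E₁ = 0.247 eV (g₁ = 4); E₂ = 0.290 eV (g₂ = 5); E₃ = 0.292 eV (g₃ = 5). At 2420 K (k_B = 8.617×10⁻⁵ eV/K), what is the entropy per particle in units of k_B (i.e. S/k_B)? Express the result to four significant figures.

2.634

k_BT = 8.617×10⁻⁵ × 2420 K = 0.208531 eV.
Eᵢ/kT = 0, 1.18448, 1.39068, 1.40027.
Z = Σ gᵢe^(−Eᵢ/kT) = 3·e^(−0) + 4·e^(−1.18448) + 5·e^(−1.39068) + 5·e^(−1.40027) = 3.00000 + 1.22362 + 1.24453 + 1.23265 = 6.70080.
⟨E⟩ = Σ EᵢPᵢ = 0.152681 eV.
S/k_B = ln Z + ⟨E⟩/kT = ln(6.70080) + 0.152681/0.208531 = 1.90223 + 0.732174 = 2.634.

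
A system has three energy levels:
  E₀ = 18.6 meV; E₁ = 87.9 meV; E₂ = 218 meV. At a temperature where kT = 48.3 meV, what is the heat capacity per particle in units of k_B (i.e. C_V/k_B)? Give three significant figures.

0.504

Eᵢ/kT = 0.38509, 1.8199, 4.5135.
Z = Σ e^(−Eᵢ/kT) = e^(−0.38509) + e^(−1.8199) + e^(−4.5135) = 0.68039 + 0.16204 + 0.010960 = 0.85339.
⟨E⟩ = 34.319 meV, ⟨E²⟩ = 2353.2 meV².
C_V/k_B = (⟨E²⟩ − ⟨E⟩²)/(kT)² = (2353.2 − 1177.8)/2332.9 = 0.504.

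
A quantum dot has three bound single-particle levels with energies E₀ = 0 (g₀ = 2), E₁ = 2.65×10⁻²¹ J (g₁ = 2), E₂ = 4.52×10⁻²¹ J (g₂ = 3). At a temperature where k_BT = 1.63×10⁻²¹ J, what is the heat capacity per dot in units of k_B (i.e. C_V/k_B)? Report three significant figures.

0.760

Eᵢ/kT = 0, 1.6258, 2.7730.
Z = Σ gᵢe^(−Eᵢ/kT) = 2·e^(−0) + 2·e^(−1.6258) + 3·e^(−2.7730) = 2.0000 + 0.39351 + 0.18742 = 2.5809.
⟨E⟩ = 0.73228, ⟨E²⟩ = 2.5543.
C_V/k_B = (⟨E²⟩ − ⟨E⟩²)/(kT)² = (2.5543 − 0.53623)/2.6569 = 0.760.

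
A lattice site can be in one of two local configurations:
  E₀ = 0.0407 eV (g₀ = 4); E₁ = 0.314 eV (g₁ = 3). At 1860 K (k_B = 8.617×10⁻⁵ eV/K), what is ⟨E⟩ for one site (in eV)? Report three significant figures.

0.0735 eV

k_BT = 8.617×10⁻⁵ × 1860 K = 0.16028 eV.
Eᵢ/kT = 0.25393, 1.9591.
Z = Σ gᵢe^(−Eᵢ/kT) = 4·e^(−0.25393) + 3·e^(−1.9591) = 3.1030 + 0.42296 = 3.5260.
⟨E⟩ = Σ Eᵢ gᵢe^(−Eᵢ/kT) / Z = (0.0407·3.1030 + 0.314·0.42296) / 3.5260 = 0.0735 eV.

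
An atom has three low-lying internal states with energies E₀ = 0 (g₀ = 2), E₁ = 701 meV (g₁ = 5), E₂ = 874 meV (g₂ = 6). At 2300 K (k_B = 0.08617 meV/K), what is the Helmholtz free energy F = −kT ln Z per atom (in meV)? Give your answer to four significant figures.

k_BT = 0.08617 × 2300 K = 198.191 meV.
Eᵢ/kT = 0, 3.53699, 4.40989.
Z = Σ gᵢe^(−Eᵢ/kT) = 2·e^(−0) + 5·e^(−3.53699) + 6·e^(−4.40989) = 2.00000 + 0.145504 + 0.0729391 = 2.21844.
F = −kT ln Z = −198.191 × ln(2.21844) = −198.191 × 0.796804 = -157.9 meV.

-157.9 meV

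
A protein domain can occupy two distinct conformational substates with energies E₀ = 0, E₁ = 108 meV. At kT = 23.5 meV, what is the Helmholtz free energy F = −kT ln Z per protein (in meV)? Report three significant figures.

-0.236 meV

Eᵢ/kT = 0, 4.5957.
Z = Σ e^(−Eᵢ/kT) = e^(−0) + e^(−4.5957) = 1.0000 + 0.010095 = 1.0101.
F = −kT ln Z = −23.5 × ln(1.0101) = −23.5 × 0.010049 = -0.236 meV.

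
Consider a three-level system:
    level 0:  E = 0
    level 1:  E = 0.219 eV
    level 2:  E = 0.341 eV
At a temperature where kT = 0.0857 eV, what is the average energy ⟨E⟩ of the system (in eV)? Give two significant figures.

0.021 eV

Eᵢ/kT = 0, 2.555, 3.979.
Z = Σ e^(−Eᵢ/kT) = e^(−0) + e^(−2.555) + e^(−3.979) = 1.000 + 0.07769 + 0.01870 = 1.096.
⟨E⟩ = Σ Eᵢ e^(−Eᵢ/kT) / Z = (0·1.000 + 0.219·0.07769 + 0.341·0.01870) / 1.096 = 0.021 eV.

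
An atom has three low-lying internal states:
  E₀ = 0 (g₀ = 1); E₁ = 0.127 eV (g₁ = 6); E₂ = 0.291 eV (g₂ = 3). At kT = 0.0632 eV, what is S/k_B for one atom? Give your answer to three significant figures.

1.56

Eᵢ/kT = 0, 2.0095, 4.6044.
Z = Σ gᵢe^(−Eᵢ/kT) = 1·e^(−0) + 6·e^(−2.0095) + 3·e^(−4.6044) = 1.0000 + 0.80433 + 0.030023 = 1.8344.
⟨E⟩ = Σ EᵢPᵢ = 0.060448 eV.
S/k_B = ln Z + ⟨E⟩/kT = ln(1.8344) + 0.060448/0.0632 = 0.60672 + 0.95646 = 1.56.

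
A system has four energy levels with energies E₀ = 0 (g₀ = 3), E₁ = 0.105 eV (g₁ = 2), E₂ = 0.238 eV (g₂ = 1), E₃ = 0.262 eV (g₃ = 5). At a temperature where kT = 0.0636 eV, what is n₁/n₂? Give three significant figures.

n₁/n₂ = (g₁/g₂) exp[−(E₁−E₂)/kT] = (2/1) × exp(−(-0.133 eV)/(0.0636 eV)) = (2/1) × exp(2.0912) = 16.2.

16.2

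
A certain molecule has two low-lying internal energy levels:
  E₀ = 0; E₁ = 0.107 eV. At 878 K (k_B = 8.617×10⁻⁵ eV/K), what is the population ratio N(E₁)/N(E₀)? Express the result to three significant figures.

0.243

k_BT = 8.617×10⁻⁵ × 878 K = 0.075657 eV.
n₁/n₀ = exp[−(E₁−E₀)/kT] = exp(−(0.107 eV)/(0.075657 eV)) = exp(-1.4143) = 0.243.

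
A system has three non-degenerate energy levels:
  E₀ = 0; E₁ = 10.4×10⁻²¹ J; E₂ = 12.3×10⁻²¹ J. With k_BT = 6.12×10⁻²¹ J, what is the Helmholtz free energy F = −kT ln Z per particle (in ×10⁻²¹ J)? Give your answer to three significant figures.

Eᵢ/kT = 0, 1.6993, 2.0098.
Z = Σ e^(−Eᵢ/kT) = e^(−0) + e^(−1.6993) + e^(−2.0098) = 1.0000 + 0.18281 + 0.13402 = 1.3168.
F = −kT ln Z = −6.12 × ln(1.3168) = −6.12 × 0.27520 = -1.68 ×10⁻²¹ J.

-1.68 ×10⁻²¹ J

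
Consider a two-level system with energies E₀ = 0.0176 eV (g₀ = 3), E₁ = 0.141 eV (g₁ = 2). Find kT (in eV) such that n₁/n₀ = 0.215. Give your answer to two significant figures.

n₁/n₀ = (g₁/g₀) exp[−(E₁−E₀)/kT] = 0.215.
⇒ (E₁−E₀)/kT = ln((2/3)/0.215) = ln(3.101) = 1.132.
kT = 0.1234 eV / 1.132 = 0.11 eV.

0.11 eV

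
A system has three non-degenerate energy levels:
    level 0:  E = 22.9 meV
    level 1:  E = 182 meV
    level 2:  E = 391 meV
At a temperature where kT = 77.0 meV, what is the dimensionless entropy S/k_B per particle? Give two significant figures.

0.39

Eᵢ/kT = 0.2974, 2.364, 5.078.
Z = Σ e^(−Eᵢ/kT) = e^(−0.2974) + e^(−2.364) + e^(−5.078) = 0.7427 + 0.09404 + 0.006232 = 0.8430.
⟨E⟩ = Σ EᵢPᵢ = 43.37 meV.
S/k_B = ln Z + ⟨E⟩/kT = ln(0.8430) + 43.37/77.0 = -0.1708 + 0.5632 = 0.39.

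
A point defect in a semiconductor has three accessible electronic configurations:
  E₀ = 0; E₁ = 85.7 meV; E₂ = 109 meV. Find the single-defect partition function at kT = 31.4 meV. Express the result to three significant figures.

Z = 1.10

Eᵢ/kT = 0, 2.7293, 3.4713.
Z = Σ e^(−Eᵢ/kT) = e^(−0) + e^(−2.7293) + e^(−3.4713) = 1.0000 + 0.065265 + 0.031077 = 1.0963.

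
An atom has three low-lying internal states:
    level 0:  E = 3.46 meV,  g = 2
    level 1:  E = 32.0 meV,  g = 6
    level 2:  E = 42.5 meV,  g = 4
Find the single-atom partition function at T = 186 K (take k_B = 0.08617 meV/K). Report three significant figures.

Z = 2.71

k_BT = 0.08617 × 186 K = 16.028 meV.
Eᵢ/kT = 0.21587, 1.9965, 2.6516.
Z = Σ gᵢe^(−Eᵢ/kT) = 2·e^(−0.21587) + 6·e^(−1.9965) + 4·e^(−2.6516) = 1.6117 + 0.81486 + 0.28215 = 2.7087.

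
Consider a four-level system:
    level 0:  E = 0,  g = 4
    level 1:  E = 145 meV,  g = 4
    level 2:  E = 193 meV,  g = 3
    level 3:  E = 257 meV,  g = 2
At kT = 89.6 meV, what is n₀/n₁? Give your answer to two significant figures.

5.0

n₀/n₁ = (g₀/g₁) exp[−(E₀−E₁)/kT] = (4/4) × exp(−(-145 meV)/(89.6 meV)) = (4/4) × exp(1.618) = 5.0.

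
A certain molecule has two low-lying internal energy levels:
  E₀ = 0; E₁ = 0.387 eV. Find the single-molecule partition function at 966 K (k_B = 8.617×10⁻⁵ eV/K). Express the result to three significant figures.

k_BT = 8.617×10⁻⁵ × 966 K = 0.083240 eV.
Eᵢ/kT = 0, 4.6492.
Z = Σ e^(−Eᵢ/kT) = e^(−0) + e^(−4.6492) = 1.0000 + 0.0095693 = 1.0096.

Z = 1.01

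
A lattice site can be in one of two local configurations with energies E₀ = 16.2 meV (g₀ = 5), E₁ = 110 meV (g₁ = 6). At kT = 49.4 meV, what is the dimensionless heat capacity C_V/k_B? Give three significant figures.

Eᵢ/kT = 0.32794, 2.2267.
Z = Σ gᵢe^(−Eᵢ/kT) = 5·e^(−0.32794) + 6·e^(−2.2267) = 3.6020 + 0.64730 = 4.2493.
⟨E⟩ = 30.489 meV, ⟨E²⟩ = 2065.7 meV².
C_V/k_B = (⟨E²⟩ − ⟨E⟩²)/(kT)² = (2065.7 − 929.58)/2440.4 = 0.466.

0.466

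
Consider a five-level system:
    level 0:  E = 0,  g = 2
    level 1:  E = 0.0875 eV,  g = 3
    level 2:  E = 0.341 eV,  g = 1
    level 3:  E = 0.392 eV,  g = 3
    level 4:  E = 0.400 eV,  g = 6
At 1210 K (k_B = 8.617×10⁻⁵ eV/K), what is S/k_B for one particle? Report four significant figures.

k_BT = 8.617×10⁻⁵ × 1210 K = 0.104266 eV.
Eᵢ/kT = 0, 0.839200, 3.27048, 3.75961, 3.83634.
Z = Σ gᵢe^(−Eᵢ/kT) = 2·e^(−0) + 3·e^(−0.839200) + 1·e^(−3.27048) + 3·e^(−3.75961) + 6·e^(−3.83634) = 2.00000 + 1.29617 + 0.0379882 + 0.0698785 + 0.129434 = 3.53347.
⟨E⟩ = Σ EᵢPᵢ = 0.0581680 eV.
S/k_B = ln Z + ⟨E⟩/kT = ln(3.53347) + 0.0581680/0.104266 = 1.26228 + 0.557881 = 1.820.

1.820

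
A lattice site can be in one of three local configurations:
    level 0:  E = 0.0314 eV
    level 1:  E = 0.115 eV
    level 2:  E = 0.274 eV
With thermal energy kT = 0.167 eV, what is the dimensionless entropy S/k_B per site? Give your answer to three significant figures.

Eᵢ/kT = 0.18802, 0.68862, 1.6407.
Z = Σ e^(−Eᵢ/kT) = e^(−0.18802) + e^(−0.68862) + e^(−1.6407) = 0.82860 + 0.50227 + 0.19384 = 1.5247.
⟨E⟩ = Σ EᵢPᵢ = 0.089782 eV.
S/k_B = ln Z + ⟨E⟩/kT = ln(1.5247) + 0.089782/0.167 = 0.42180 + 0.53762 = 0.959.

0.959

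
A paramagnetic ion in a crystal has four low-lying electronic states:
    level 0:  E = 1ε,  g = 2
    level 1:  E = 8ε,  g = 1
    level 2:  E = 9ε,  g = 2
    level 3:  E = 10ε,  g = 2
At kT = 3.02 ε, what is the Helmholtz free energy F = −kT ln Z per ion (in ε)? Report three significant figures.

Eᵢ/kT = 0.33113, 2.6490, 2.9801, 3.3113.
Z = Σ gᵢe^(−Eᵢ/kT) = 2·e^(−0.33113) + 1·e^(−2.6490) + 2·e^(−2.9801) + 2·e^(−3.3113) = 1.4362 + 0.070722 + 0.10158 + 0.072937 = 1.6814.
F = −kT ln Z = −3.02 × ln(1.6814) = −3.02 × 0.51963 = -1.57 ε.

-1.57 ε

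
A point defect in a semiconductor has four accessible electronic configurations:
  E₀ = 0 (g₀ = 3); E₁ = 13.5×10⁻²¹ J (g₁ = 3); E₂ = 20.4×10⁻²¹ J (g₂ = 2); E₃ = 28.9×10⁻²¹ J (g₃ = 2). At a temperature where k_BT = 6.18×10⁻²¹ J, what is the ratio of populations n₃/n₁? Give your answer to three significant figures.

0.0552

n₃/n₁ = (g₃/g₁) exp[−(E₃−E₁)/kT] = (2/3) × exp(−(15.4 ×10⁻²¹ J)/(6.18 ×10⁻²¹ J)) = (2/3) × exp(-2.4919) = 0.0552.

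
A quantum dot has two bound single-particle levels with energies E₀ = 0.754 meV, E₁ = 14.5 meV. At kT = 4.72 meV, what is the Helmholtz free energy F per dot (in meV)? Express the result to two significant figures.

0.50 meV

Eᵢ/kT = 0.1597, 3.072.
Z = Σ e^(−Eᵢ/kT) = e^(−0.1597) + e^(−3.072) = 0.8524 + 0.04633 = 0.8987.
F = −kT ln Z = −4.72 × ln(0.8987) = −4.72 × -0.1068 = 0.50 meV.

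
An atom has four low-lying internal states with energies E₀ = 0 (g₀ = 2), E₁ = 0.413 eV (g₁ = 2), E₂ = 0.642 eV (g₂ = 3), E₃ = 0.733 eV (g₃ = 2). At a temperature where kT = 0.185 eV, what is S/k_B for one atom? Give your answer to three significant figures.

1.26

Eᵢ/kT = 0, 2.2324, 3.4703, 3.9622.
Z = Σ gᵢe^(−Eᵢ/kT) = 2·e^(−0) + 2·e^(−2.2324) + 3·e^(−3.4703) + 2·e^(−3.9622) = 2.0000 + 0.21454 + 0.093323 + 0.038042 = 2.3459.
⟨E⟩ = Σ EᵢPᵢ = 0.075196 eV.
S/k_B = ln Z + ⟨E⟩/kT = ln(2.3459) + 0.075196/0.185 = 0.85267 + 0.40646 = 1.26.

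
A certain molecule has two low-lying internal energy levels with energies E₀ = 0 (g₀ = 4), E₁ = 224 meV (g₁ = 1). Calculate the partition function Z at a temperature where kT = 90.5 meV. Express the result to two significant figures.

Z = 4.1

Eᵢ/kT = 0, 2.475.
Z = Σ gᵢe^(−Eᵢ/kT) = 4·e^(−0) + 1·e^(−2.475) = 4.000 + 0.08416 = 4.084.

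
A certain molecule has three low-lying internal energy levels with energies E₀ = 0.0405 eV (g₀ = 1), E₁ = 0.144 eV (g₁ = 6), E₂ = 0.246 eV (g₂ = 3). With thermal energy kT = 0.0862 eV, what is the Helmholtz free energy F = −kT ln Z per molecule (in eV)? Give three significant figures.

Eᵢ/kT = 0.46984, 1.6705, 2.8538.
Z = Σ gᵢe^(−Eᵢ/kT) = 1·e^(−0.46984) + 6·e^(−1.6705) + 3·e^(−2.8538) = 0.62510 + 1.1289 + 0.17287 = 1.9269.
F = −kT ln Z = −0.0862 × ln(1.9269) = −0.0862 × 0.65591 = -0.0565 eV.

-0.0565 eV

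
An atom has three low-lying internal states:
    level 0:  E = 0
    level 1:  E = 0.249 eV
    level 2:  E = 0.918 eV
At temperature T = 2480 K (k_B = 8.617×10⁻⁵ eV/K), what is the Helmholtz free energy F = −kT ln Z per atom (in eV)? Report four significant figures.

k_BT = 8.617×10⁻⁵ × 2480 K = 0.213702 eV.
Eᵢ/kT = 0, 1.16517, 4.29570.
Z = Σ e^(−Eᵢ/kT) = e^(−0) + e^(−1.16517) + e^(−4.29570) = 1.00000 + 0.311870 + 0.0136270 = 1.32550.
F = −kT ln Z = −0.213702 × ln(1.32550) = −0.213702 × 0.281790 = -0.06022 eV.

-0.06022 eV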